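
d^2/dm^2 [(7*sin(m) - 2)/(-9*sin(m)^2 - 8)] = (5103*sin(m)^5 - 648*sin(m)^4 + 1548*sin(m)^2 - 4963*sin(m)/2 + 2457*sin(3*m) - 567*sin(5*m)/2 - 288)/(9*sin(m)^2 + 8)^3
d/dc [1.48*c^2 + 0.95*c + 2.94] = 2.96*c + 0.95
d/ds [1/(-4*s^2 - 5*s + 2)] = (8*s + 5)/(4*s^2 + 5*s - 2)^2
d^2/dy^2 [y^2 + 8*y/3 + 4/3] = 2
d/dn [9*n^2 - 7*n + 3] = 18*n - 7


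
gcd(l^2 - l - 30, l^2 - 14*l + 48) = l - 6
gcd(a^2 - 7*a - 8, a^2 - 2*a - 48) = a - 8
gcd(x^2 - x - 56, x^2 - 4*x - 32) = x - 8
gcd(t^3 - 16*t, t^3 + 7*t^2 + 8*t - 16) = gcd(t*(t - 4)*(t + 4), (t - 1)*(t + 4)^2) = t + 4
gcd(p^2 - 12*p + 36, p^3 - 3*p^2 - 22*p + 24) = p - 6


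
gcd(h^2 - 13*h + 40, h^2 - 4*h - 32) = h - 8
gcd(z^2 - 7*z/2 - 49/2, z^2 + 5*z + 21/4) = z + 7/2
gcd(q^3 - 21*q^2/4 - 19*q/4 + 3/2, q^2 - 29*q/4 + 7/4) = q - 1/4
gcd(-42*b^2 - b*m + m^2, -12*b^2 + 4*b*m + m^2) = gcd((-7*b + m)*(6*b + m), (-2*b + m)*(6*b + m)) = 6*b + m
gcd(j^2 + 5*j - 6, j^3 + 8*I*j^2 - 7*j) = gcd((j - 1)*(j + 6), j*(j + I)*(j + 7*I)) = 1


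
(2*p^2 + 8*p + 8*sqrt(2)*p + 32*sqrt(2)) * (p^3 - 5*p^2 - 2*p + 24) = 2*p^5 - 2*p^4 + 8*sqrt(2)*p^4 - 44*p^3 - 8*sqrt(2)*p^3 - 176*sqrt(2)*p^2 + 32*p^2 + 128*sqrt(2)*p + 192*p + 768*sqrt(2)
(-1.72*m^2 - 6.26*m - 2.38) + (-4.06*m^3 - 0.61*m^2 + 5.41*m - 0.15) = -4.06*m^3 - 2.33*m^2 - 0.85*m - 2.53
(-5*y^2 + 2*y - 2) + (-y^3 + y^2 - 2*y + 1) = -y^3 - 4*y^2 - 1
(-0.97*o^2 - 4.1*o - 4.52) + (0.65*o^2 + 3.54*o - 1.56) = -0.32*o^2 - 0.56*o - 6.08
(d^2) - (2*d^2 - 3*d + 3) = -d^2 + 3*d - 3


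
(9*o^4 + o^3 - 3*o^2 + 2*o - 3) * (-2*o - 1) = -18*o^5 - 11*o^4 + 5*o^3 - o^2 + 4*o + 3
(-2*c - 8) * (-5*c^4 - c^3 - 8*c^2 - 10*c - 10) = 10*c^5 + 42*c^4 + 24*c^3 + 84*c^2 + 100*c + 80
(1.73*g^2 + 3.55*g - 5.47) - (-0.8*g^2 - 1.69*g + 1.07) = 2.53*g^2 + 5.24*g - 6.54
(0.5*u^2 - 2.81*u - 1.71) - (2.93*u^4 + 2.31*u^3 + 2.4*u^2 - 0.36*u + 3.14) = -2.93*u^4 - 2.31*u^3 - 1.9*u^2 - 2.45*u - 4.85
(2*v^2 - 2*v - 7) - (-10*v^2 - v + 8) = 12*v^2 - v - 15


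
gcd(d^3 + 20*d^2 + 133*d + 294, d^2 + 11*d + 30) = d + 6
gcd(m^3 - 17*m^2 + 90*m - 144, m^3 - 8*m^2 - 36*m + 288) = m^2 - 14*m + 48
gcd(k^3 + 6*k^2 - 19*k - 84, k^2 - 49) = k + 7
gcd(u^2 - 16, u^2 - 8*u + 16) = u - 4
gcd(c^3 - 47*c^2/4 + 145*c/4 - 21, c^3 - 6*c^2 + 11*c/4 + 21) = c - 4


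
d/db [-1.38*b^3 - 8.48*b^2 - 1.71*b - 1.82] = -4.14*b^2 - 16.96*b - 1.71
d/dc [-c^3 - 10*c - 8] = -3*c^2 - 10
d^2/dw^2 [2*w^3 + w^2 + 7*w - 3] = 12*w + 2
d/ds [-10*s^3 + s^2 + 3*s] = -30*s^2 + 2*s + 3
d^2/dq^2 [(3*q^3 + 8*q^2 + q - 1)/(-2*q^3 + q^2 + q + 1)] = 2*(-38*q^6 - 30*q^5 - 54*q^4 - 123*q^3 + 3*q - 7)/(8*q^9 - 12*q^8 - 6*q^7 - q^6 + 15*q^5 + 6*q^4 - q^3 - 6*q^2 - 3*q - 1)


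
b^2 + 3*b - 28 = (b - 4)*(b + 7)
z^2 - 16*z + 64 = (z - 8)^2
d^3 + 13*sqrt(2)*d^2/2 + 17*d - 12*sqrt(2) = (d - sqrt(2)/2)*(d + 3*sqrt(2))*(d + 4*sqrt(2))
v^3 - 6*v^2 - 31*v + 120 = (v - 8)*(v - 3)*(v + 5)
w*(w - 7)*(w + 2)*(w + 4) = w^4 - w^3 - 34*w^2 - 56*w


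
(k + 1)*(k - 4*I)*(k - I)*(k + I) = k^4 + k^3 - 4*I*k^3 + k^2 - 4*I*k^2 + k - 4*I*k - 4*I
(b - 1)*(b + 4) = b^2 + 3*b - 4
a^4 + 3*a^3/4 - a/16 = a*(a - 1/4)*(a + 1/2)^2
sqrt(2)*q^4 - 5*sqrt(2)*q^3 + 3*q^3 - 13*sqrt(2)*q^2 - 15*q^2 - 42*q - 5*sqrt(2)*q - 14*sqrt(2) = (q - 7)*(q + 2)*(q + sqrt(2))*(sqrt(2)*q + 1)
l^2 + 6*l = l*(l + 6)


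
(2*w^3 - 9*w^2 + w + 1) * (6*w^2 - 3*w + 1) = 12*w^5 - 60*w^4 + 35*w^3 - 6*w^2 - 2*w + 1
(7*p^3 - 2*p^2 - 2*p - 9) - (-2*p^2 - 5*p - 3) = 7*p^3 + 3*p - 6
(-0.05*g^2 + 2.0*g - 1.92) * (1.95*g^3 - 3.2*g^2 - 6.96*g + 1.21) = -0.0975*g^5 + 4.06*g^4 - 9.796*g^3 - 7.8365*g^2 + 15.7832*g - 2.3232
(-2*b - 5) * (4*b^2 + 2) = -8*b^3 - 20*b^2 - 4*b - 10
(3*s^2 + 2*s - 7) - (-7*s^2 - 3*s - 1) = 10*s^2 + 5*s - 6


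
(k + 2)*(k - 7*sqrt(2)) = k^2 - 7*sqrt(2)*k + 2*k - 14*sqrt(2)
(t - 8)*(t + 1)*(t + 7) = t^3 - 57*t - 56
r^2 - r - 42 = (r - 7)*(r + 6)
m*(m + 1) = m^2 + m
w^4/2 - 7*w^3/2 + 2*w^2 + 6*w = w*(w/2 + 1/2)*(w - 6)*(w - 2)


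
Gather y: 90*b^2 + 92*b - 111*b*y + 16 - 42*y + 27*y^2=90*b^2 + 92*b + 27*y^2 + y*(-111*b - 42) + 16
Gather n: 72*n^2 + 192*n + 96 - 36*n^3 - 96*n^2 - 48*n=-36*n^3 - 24*n^2 + 144*n + 96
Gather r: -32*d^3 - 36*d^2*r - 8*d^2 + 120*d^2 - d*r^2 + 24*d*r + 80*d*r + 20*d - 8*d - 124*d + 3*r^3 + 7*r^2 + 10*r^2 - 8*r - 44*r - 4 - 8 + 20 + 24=-32*d^3 + 112*d^2 - 112*d + 3*r^3 + r^2*(17 - d) + r*(-36*d^2 + 104*d - 52) + 32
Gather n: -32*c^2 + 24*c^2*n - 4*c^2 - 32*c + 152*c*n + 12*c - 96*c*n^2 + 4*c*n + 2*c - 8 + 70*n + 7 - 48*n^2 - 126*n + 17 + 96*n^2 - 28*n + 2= -36*c^2 - 18*c + n^2*(48 - 96*c) + n*(24*c^2 + 156*c - 84) + 18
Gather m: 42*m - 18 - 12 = 42*m - 30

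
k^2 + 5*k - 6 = (k - 1)*(k + 6)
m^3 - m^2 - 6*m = m*(m - 3)*(m + 2)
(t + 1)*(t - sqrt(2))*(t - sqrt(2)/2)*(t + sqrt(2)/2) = t^4 - sqrt(2)*t^3 + t^3 - sqrt(2)*t^2 - t^2/2 - t/2 + sqrt(2)*t/2 + sqrt(2)/2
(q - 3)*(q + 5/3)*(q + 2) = q^3 + 2*q^2/3 - 23*q/3 - 10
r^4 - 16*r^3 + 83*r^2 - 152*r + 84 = (r - 7)*(r - 6)*(r - 2)*(r - 1)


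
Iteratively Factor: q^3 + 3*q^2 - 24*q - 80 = (q + 4)*(q^2 - q - 20) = (q - 5)*(q + 4)*(q + 4)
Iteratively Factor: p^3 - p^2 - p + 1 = (p - 1)*(p^2 - 1) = (p - 1)^2*(p + 1)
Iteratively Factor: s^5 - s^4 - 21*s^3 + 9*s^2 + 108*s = (s + 3)*(s^4 - 4*s^3 - 9*s^2 + 36*s) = (s + 3)^2*(s^3 - 7*s^2 + 12*s) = (s - 4)*(s + 3)^2*(s^2 - 3*s) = (s - 4)*(s - 3)*(s + 3)^2*(s)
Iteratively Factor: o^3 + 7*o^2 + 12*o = (o + 3)*(o^2 + 4*o) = (o + 3)*(o + 4)*(o)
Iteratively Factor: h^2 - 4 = (h + 2)*(h - 2)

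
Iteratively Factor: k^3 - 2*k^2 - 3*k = (k + 1)*(k^2 - 3*k) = (k - 3)*(k + 1)*(k)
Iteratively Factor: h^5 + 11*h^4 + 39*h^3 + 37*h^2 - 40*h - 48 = (h - 1)*(h^4 + 12*h^3 + 51*h^2 + 88*h + 48) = (h - 1)*(h + 3)*(h^3 + 9*h^2 + 24*h + 16) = (h - 1)*(h + 1)*(h + 3)*(h^2 + 8*h + 16) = (h - 1)*(h + 1)*(h + 3)*(h + 4)*(h + 4)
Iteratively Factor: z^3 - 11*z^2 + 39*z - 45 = (z - 5)*(z^2 - 6*z + 9) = (z - 5)*(z - 3)*(z - 3)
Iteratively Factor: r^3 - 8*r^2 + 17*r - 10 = (r - 5)*(r^2 - 3*r + 2) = (r - 5)*(r - 2)*(r - 1)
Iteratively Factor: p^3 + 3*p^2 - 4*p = (p - 1)*(p^2 + 4*p) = (p - 1)*(p + 4)*(p)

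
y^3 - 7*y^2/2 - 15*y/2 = y*(y - 5)*(y + 3/2)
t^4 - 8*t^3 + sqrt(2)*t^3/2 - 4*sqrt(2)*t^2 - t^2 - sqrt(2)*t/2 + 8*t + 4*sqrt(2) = (t - 8)*(t - 1)*(t + 1)*(t + sqrt(2)/2)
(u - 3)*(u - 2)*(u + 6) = u^3 + u^2 - 24*u + 36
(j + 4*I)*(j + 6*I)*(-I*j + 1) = -I*j^3 + 11*j^2 + 34*I*j - 24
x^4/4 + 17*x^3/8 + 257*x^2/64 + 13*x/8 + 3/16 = (x/4 + 1/2)*(x + 1/4)^2*(x + 6)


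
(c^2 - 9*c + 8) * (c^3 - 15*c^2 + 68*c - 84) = c^5 - 24*c^4 + 211*c^3 - 816*c^2 + 1300*c - 672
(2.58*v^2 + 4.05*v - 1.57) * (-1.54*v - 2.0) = -3.9732*v^3 - 11.397*v^2 - 5.6822*v + 3.14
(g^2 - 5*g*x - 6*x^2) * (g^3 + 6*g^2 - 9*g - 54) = g^5 - 5*g^4*x + 6*g^4 - 6*g^3*x^2 - 30*g^3*x - 9*g^3 - 36*g^2*x^2 + 45*g^2*x - 54*g^2 + 54*g*x^2 + 270*g*x + 324*x^2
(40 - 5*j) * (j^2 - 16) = -5*j^3 + 40*j^2 + 80*j - 640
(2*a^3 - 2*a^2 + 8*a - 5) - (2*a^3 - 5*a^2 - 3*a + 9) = 3*a^2 + 11*a - 14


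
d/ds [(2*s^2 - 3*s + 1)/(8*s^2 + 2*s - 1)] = (28*s^2 - 20*s + 1)/(64*s^4 + 32*s^3 - 12*s^2 - 4*s + 1)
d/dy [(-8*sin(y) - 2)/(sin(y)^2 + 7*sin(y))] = 2*(4*cos(y) + 2/tan(y) + 7*cos(y)/sin(y)^2)/(sin(y) + 7)^2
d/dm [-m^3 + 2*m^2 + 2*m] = -3*m^2 + 4*m + 2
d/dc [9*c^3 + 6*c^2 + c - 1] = 27*c^2 + 12*c + 1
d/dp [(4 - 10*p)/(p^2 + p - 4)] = 2*(5*p^2 - 4*p + 18)/(p^4 + 2*p^3 - 7*p^2 - 8*p + 16)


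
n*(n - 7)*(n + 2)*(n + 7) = n^4 + 2*n^3 - 49*n^2 - 98*n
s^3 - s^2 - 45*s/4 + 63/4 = (s - 3)*(s - 3/2)*(s + 7/2)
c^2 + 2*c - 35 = (c - 5)*(c + 7)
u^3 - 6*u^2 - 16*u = u*(u - 8)*(u + 2)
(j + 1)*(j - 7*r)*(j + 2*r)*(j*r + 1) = j^4*r - 5*j^3*r^2 + j^3*r + j^3 - 14*j^2*r^3 - 5*j^2*r^2 - 5*j^2*r + j^2 - 14*j*r^3 - 14*j*r^2 - 5*j*r - 14*r^2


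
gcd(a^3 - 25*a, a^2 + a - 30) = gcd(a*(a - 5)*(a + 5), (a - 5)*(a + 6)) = a - 5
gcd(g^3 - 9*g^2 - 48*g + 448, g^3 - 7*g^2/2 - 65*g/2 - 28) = g - 8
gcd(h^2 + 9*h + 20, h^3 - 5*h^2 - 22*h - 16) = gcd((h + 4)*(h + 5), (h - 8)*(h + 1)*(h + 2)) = 1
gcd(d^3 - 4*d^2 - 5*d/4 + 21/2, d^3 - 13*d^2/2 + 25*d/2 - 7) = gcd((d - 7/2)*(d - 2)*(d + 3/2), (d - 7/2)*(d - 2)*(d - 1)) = d^2 - 11*d/2 + 7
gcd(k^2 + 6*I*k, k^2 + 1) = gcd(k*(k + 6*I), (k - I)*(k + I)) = 1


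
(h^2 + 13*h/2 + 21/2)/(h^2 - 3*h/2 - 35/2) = (h + 3)/(h - 5)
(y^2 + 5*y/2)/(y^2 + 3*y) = (y + 5/2)/(y + 3)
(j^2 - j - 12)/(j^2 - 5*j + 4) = (j + 3)/(j - 1)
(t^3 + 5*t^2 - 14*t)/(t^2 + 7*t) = t - 2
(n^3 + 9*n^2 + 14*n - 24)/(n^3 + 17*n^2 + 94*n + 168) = (n - 1)/(n + 7)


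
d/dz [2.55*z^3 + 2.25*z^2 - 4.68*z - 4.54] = 7.65*z^2 + 4.5*z - 4.68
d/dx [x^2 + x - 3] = 2*x + 1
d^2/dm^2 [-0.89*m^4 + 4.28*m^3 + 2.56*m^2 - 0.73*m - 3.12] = -10.68*m^2 + 25.68*m + 5.12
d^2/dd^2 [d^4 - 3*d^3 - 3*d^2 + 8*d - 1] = 12*d^2 - 18*d - 6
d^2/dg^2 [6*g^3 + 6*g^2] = 36*g + 12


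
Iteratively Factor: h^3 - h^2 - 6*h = (h + 2)*(h^2 - 3*h) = (h - 3)*(h + 2)*(h)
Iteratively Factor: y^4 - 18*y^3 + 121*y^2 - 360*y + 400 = (y - 4)*(y^3 - 14*y^2 + 65*y - 100) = (y - 5)*(y - 4)*(y^2 - 9*y + 20) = (y - 5)^2*(y - 4)*(y - 4)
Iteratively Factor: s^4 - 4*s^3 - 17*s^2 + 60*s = (s + 4)*(s^3 - 8*s^2 + 15*s) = (s - 3)*(s + 4)*(s^2 - 5*s) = (s - 5)*(s - 3)*(s + 4)*(s)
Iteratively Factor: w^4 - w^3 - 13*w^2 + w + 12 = (w - 4)*(w^3 + 3*w^2 - w - 3) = (w - 4)*(w + 1)*(w^2 + 2*w - 3) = (w - 4)*(w - 1)*(w + 1)*(w + 3)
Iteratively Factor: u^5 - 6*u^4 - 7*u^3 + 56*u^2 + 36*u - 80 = (u + 2)*(u^4 - 8*u^3 + 9*u^2 + 38*u - 40) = (u + 2)^2*(u^3 - 10*u^2 + 29*u - 20) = (u - 5)*(u + 2)^2*(u^2 - 5*u + 4) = (u - 5)*(u - 1)*(u + 2)^2*(u - 4)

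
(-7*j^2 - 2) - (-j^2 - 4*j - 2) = -6*j^2 + 4*j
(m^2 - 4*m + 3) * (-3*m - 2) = -3*m^3 + 10*m^2 - m - 6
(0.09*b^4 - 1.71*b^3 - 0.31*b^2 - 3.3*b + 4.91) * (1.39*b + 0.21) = 0.1251*b^5 - 2.358*b^4 - 0.79*b^3 - 4.6521*b^2 + 6.1319*b + 1.0311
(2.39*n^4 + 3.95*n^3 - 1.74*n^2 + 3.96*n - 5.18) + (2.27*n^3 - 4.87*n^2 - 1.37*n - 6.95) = 2.39*n^4 + 6.22*n^3 - 6.61*n^2 + 2.59*n - 12.13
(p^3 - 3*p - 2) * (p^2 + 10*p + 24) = p^5 + 10*p^4 + 21*p^3 - 32*p^2 - 92*p - 48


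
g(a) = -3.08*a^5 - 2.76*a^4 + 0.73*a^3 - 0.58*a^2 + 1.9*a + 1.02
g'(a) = -15.4*a^4 - 11.04*a^3 + 2.19*a^2 - 1.16*a + 1.9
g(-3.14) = 638.58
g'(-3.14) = -1128.14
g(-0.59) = -0.57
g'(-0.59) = 3.75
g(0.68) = 1.24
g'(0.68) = -4.64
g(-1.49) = 3.50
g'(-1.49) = -30.89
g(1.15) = -7.47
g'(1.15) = -40.26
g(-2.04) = 49.55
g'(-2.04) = -159.61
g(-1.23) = -1.20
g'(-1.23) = -8.06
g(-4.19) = 3056.10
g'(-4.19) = -3889.23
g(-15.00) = 2196528.27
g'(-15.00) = -741852.95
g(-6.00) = 20184.18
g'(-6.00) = -17486.06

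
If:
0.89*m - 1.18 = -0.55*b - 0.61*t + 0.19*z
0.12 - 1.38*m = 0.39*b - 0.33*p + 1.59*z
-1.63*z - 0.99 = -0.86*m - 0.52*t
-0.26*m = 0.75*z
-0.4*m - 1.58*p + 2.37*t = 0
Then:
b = 0.53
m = 0.38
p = 1.21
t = 0.87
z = -0.13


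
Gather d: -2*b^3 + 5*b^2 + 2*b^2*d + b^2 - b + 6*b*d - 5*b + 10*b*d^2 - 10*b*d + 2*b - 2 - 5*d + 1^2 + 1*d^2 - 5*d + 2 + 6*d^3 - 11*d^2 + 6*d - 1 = -2*b^3 + 6*b^2 - 4*b + 6*d^3 + d^2*(10*b - 10) + d*(2*b^2 - 4*b - 4)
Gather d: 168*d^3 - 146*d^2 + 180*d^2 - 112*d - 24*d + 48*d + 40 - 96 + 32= 168*d^3 + 34*d^2 - 88*d - 24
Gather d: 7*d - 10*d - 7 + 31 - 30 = -3*d - 6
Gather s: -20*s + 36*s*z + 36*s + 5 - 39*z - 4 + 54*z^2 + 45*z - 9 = s*(36*z + 16) + 54*z^2 + 6*z - 8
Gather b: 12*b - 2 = 12*b - 2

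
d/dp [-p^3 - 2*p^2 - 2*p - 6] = -3*p^2 - 4*p - 2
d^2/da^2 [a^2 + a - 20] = 2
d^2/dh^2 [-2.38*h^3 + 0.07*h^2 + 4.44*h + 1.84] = 0.14 - 14.28*h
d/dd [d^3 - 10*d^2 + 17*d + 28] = 3*d^2 - 20*d + 17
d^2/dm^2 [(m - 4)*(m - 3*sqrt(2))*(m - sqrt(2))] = 6*m - 8*sqrt(2) - 8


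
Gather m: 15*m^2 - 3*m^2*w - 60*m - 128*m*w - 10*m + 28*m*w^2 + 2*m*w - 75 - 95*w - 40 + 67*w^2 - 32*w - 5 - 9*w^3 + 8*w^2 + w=m^2*(15 - 3*w) + m*(28*w^2 - 126*w - 70) - 9*w^3 + 75*w^2 - 126*w - 120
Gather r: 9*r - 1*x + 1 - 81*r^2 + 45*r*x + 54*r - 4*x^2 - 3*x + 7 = -81*r^2 + r*(45*x + 63) - 4*x^2 - 4*x + 8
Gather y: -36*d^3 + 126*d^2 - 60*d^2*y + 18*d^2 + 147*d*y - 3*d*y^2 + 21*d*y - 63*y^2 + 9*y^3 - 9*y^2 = -36*d^3 + 144*d^2 + 9*y^3 + y^2*(-3*d - 72) + y*(-60*d^2 + 168*d)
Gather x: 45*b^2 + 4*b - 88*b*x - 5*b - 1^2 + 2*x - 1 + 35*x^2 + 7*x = 45*b^2 - b + 35*x^2 + x*(9 - 88*b) - 2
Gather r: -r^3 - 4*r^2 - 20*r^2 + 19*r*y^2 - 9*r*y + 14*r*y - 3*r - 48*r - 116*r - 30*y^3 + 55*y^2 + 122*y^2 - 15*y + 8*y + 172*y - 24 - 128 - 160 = -r^3 - 24*r^2 + r*(19*y^2 + 5*y - 167) - 30*y^3 + 177*y^2 + 165*y - 312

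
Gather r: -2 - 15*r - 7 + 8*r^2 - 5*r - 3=8*r^2 - 20*r - 12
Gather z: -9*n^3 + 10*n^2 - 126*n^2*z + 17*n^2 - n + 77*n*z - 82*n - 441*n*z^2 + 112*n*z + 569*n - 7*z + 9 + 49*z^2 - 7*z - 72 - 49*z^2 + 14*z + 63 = -9*n^3 + 27*n^2 - 441*n*z^2 + 486*n + z*(-126*n^2 + 189*n)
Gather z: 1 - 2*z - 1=-2*z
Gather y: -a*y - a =-a*y - a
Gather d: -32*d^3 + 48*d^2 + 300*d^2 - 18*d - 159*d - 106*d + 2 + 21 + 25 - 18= -32*d^3 + 348*d^2 - 283*d + 30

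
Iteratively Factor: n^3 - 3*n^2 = (n)*(n^2 - 3*n) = n^2*(n - 3)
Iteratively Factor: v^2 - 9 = (v - 3)*(v + 3)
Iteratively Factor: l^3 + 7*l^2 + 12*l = (l + 3)*(l^2 + 4*l) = l*(l + 3)*(l + 4)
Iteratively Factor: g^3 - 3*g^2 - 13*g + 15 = (g - 5)*(g^2 + 2*g - 3) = (g - 5)*(g + 3)*(g - 1)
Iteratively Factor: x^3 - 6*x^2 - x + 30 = (x - 5)*(x^2 - x - 6) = (x - 5)*(x - 3)*(x + 2)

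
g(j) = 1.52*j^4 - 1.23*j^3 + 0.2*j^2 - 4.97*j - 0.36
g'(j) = 6.08*j^3 - 3.69*j^2 + 0.4*j - 4.97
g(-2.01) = 45.24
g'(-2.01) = -70.06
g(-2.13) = 54.31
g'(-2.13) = -81.32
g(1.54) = -3.48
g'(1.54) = 9.10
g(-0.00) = -0.36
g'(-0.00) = -4.97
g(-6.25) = 2658.14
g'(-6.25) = -1635.99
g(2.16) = 10.53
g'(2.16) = 39.95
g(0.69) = -3.75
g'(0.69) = -4.45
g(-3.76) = 390.34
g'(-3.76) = -381.84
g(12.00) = 29362.08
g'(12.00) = 9974.71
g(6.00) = 1681.26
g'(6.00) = 1177.87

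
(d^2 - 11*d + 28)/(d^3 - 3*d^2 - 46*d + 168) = (d - 7)/(d^2 + d - 42)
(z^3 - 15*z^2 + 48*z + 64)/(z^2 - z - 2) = (z^2 - 16*z + 64)/(z - 2)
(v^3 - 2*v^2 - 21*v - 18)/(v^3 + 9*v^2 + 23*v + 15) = (v - 6)/(v + 5)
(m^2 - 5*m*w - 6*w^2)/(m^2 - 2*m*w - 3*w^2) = (-m + 6*w)/(-m + 3*w)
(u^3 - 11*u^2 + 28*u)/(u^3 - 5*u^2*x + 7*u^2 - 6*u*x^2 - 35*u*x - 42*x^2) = u*(-u^2 + 11*u - 28)/(-u^3 + 5*u^2*x - 7*u^2 + 6*u*x^2 + 35*u*x + 42*x^2)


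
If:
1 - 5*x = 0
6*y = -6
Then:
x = 1/5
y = -1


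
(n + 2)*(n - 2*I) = n^2 + 2*n - 2*I*n - 4*I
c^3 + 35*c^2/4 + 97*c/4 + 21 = (c + 7/4)*(c + 3)*(c + 4)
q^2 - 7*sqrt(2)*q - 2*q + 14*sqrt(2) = (q - 2)*(q - 7*sqrt(2))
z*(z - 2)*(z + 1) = z^3 - z^2 - 2*z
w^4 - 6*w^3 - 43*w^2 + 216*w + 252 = (w - 7)*(w - 6)*(w + 1)*(w + 6)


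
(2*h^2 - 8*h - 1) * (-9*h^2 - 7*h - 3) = -18*h^4 + 58*h^3 + 59*h^2 + 31*h + 3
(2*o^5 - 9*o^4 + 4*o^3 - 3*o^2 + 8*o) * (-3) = -6*o^5 + 27*o^4 - 12*o^3 + 9*o^2 - 24*o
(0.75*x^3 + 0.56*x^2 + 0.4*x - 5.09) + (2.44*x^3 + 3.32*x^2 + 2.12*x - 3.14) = 3.19*x^3 + 3.88*x^2 + 2.52*x - 8.23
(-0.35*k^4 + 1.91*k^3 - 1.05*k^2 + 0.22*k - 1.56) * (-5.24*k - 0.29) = 1.834*k^5 - 9.9069*k^4 + 4.9481*k^3 - 0.8483*k^2 + 8.1106*k + 0.4524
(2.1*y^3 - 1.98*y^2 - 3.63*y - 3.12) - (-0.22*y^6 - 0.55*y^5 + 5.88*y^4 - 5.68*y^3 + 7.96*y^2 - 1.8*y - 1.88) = 0.22*y^6 + 0.55*y^5 - 5.88*y^4 + 7.78*y^3 - 9.94*y^2 - 1.83*y - 1.24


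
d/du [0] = 0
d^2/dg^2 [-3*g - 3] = 0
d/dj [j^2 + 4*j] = 2*j + 4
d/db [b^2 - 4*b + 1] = 2*b - 4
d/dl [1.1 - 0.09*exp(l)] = -0.09*exp(l)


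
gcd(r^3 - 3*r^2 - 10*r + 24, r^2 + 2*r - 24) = r - 4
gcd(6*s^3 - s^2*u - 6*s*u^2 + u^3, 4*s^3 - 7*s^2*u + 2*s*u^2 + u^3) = s - u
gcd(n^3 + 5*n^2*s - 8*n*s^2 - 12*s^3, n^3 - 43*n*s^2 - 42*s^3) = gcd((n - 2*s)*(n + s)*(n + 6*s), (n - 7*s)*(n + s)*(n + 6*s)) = n^2 + 7*n*s + 6*s^2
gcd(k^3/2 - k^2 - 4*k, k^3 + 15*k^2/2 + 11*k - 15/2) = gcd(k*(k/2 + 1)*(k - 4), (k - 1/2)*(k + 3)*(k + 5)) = 1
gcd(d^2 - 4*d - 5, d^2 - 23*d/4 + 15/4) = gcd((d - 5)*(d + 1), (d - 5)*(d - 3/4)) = d - 5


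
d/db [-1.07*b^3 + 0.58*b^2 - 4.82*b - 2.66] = -3.21*b^2 + 1.16*b - 4.82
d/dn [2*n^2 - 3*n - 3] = 4*n - 3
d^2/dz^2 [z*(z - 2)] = 2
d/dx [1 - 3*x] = -3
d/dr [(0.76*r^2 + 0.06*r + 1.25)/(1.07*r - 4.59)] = (0.8132*r^2 - 6.9768*r - 1.6129)/(1.1449*r^2 - 9.8226*r + 21.0681)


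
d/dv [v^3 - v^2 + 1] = v*(3*v - 2)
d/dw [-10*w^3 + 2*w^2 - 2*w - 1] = -30*w^2 + 4*w - 2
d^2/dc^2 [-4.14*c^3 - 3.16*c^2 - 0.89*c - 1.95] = -24.84*c - 6.32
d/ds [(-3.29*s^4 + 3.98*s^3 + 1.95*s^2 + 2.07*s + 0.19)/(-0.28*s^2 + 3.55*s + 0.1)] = (1.8424*s^5 - 36.1529*s^4 + 26.942*s^3 + 8.6961*s^2 + 0.4964*s - 0.4675)/(0.0784*s^4 - 1.988*s^3 + 12.5465*s^2 + 0.71*s + 0.01)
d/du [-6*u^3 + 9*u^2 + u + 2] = -18*u^2 + 18*u + 1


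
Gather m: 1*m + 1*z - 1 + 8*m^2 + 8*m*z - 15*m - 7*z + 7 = 8*m^2 + m*(8*z - 14) - 6*z + 6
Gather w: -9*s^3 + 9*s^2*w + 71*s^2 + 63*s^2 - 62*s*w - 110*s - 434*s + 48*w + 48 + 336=-9*s^3 + 134*s^2 - 544*s + w*(9*s^2 - 62*s + 48) + 384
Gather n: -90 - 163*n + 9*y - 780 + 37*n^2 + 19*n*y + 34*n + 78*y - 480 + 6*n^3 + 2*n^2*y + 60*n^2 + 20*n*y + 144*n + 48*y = 6*n^3 + n^2*(2*y + 97) + n*(39*y + 15) + 135*y - 1350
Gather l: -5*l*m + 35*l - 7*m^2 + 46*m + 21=l*(35 - 5*m) - 7*m^2 + 46*m + 21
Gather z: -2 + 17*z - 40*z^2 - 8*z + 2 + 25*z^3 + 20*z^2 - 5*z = 25*z^3 - 20*z^2 + 4*z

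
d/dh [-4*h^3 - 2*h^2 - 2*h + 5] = -12*h^2 - 4*h - 2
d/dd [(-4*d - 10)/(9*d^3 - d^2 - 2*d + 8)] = 2*(36*d^3 + 133*d^2 - 10*d - 26)/(81*d^6 - 18*d^5 - 35*d^4 + 148*d^3 - 12*d^2 - 32*d + 64)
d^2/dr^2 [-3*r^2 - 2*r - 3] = -6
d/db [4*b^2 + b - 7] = 8*b + 1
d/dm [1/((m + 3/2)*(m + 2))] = 2*(-4*m - 7)/(4*m^4 + 28*m^3 + 73*m^2 + 84*m + 36)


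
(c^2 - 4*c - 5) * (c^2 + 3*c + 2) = c^4 - c^3 - 15*c^2 - 23*c - 10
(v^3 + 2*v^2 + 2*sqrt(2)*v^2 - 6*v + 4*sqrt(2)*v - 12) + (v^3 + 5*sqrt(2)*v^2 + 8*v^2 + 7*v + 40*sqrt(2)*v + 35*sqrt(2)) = 2*v^3 + 7*sqrt(2)*v^2 + 10*v^2 + v + 44*sqrt(2)*v - 12 + 35*sqrt(2)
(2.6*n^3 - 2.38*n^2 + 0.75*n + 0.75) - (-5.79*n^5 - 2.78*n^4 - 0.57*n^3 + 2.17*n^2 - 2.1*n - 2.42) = 5.79*n^5 + 2.78*n^4 + 3.17*n^3 - 4.55*n^2 + 2.85*n + 3.17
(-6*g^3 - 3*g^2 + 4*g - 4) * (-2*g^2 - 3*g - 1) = 12*g^5 + 24*g^4 + 7*g^3 - g^2 + 8*g + 4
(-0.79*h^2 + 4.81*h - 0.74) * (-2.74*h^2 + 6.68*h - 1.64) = 2.1646*h^4 - 18.4566*h^3 + 35.454*h^2 - 12.8316*h + 1.2136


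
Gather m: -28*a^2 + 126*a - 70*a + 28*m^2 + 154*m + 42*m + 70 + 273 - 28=-28*a^2 + 56*a + 28*m^2 + 196*m + 315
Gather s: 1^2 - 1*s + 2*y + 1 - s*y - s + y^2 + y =s*(-y - 2) + y^2 + 3*y + 2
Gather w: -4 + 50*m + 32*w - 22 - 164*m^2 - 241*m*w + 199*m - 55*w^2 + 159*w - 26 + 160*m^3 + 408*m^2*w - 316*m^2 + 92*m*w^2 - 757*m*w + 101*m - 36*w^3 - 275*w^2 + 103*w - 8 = 160*m^3 - 480*m^2 + 350*m - 36*w^3 + w^2*(92*m - 330) + w*(408*m^2 - 998*m + 294) - 60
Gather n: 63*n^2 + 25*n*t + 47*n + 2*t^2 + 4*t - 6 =63*n^2 + n*(25*t + 47) + 2*t^2 + 4*t - 6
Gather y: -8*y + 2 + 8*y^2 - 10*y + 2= 8*y^2 - 18*y + 4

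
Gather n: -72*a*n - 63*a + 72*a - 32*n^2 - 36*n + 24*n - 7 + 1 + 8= 9*a - 32*n^2 + n*(-72*a - 12) + 2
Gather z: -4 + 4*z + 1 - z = 3*z - 3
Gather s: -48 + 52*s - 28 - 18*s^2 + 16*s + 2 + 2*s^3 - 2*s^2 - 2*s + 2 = 2*s^3 - 20*s^2 + 66*s - 72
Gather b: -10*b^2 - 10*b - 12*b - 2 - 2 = -10*b^2 - 22*b - 4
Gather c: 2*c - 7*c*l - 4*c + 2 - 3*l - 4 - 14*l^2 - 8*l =c*(-7*l - 2) - 14*l^2 - 11*l - 2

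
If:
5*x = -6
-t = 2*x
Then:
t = 12/5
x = -6/5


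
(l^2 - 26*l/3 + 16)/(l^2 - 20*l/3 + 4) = (3*l - 8)/(3*l - 2)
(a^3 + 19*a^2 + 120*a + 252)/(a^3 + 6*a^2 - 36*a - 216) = (a + 7)/(a - 6)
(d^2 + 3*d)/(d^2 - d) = (d + 3)/(d - 1)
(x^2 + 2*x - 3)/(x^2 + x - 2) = (x + 3)/(x + 2)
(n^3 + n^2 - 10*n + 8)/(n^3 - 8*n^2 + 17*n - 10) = (n + 4)/(n - 5)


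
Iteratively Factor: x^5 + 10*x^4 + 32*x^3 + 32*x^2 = (x + 4)*(x^4 + 6*x^3 + 8*x^2) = (x + 2)*(x + 4)*(x^3 + 4*x^2) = x*(x + 2)*(x + 4)*(x^2 + 4*x) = x*(x + 2)*(x + 4)^2*(x)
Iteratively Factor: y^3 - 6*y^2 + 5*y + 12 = (y + 1)*(y^2 - 7*y + 12) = (y - 4)*(y + 1)*(y - 3)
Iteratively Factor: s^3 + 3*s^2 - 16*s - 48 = (s + 3)*(s^2 - 16) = (s + 3)*(s + 4)*(s - 4)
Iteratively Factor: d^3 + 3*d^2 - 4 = (d - 1)*(d^2 + 4*d + 4) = (d - 1)*(d + 2)*(d + 2)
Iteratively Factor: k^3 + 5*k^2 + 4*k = (k + 4)*(k^2 + k) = (k + 1)*(k + 4)*(k)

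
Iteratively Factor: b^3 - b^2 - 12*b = (b - 4)*(b^2 + 3*b) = b*(b - 4)*(b + 3)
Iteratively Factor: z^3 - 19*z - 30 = (z + 2)*(z^2 - 2*z - 15) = (z + 2)*(z + 3)*(z - 5)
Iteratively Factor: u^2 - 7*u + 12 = (u - 3)*(u - 4)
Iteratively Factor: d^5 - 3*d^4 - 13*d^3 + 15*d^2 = (d)*(d^4 - 3*d^3 - 13*d^2 + 15*d) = d*(d - 1)*(d^3 - 2*d^2 - 15*d) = d^2*(d - 1)*(d^2 - 2*d - 15) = d^2*(d - 1)*(d + 3)*(d - 5)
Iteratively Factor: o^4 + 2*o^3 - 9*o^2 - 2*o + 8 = (o + 4)*(o^3 - 2*o^2 - o + 2) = (o - 1)*(o + 4)*(o^2 - o - 2) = (o - 1)*(o + 1)*(o + 4)*(o - 2)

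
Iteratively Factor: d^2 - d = (d)*(d - 1)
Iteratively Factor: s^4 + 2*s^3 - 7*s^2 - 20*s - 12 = (s + 2)*(s^3 - 7*s - 6) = (s + 2)^2*(s^2 - 2*s - 3) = (s + 1)*(s + 2)^2*(s - 3)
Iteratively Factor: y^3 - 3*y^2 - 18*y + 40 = (y - 5)*(y^2 + 2*y - 8) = (y - 5)*(y - 2)*(y + 4)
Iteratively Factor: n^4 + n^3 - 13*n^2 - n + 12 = (n - 3)*(n^3 + 4*n^2 - n - 4) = (n - 3)*(n + 1)*(n^2 + 3*n - 4) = (n - 3)*(n - 1)*(n + 1)*(n + 4)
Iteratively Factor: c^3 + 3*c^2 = (c)*(c^2 + 3*c) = c*(c + 3)*(c)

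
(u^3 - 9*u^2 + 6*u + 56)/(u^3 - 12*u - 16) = (u - 7)/(u + 2)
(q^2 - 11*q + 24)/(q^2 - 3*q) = (q - 8)/q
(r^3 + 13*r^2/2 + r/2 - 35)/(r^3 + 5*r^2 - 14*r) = (2*r^2 + 17*r + 35)/(2*r*(r + 7))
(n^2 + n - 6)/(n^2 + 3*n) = (n - 2)/n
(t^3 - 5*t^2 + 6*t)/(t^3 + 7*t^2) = (t^2 - 5*t + 6)/(t*(t + 7))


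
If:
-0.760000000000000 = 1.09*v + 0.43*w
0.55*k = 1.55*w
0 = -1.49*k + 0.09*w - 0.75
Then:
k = -0.51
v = -0.63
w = -0.18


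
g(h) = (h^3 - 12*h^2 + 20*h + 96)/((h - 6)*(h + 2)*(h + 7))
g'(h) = (3*h^2 - 24*h + 20)/((h - 6)*(h + 2)*(h + 7)) - (h^3 - 12*h^2 + 20*h + 96)/((h - 6)*(h + 2)*(h + 7)^2) - (h^3 - 12*h^2 + 20*h + 96)/((h - 6)*(h + 2)^2*(h + 7)) - (h^3 - 12*h^2 + 20*h + 96)/((h - 6)^2*(h + 2)*(h + 7))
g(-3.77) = -3.64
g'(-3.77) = 1.44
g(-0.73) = -1.39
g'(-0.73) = 0.38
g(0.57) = -0.98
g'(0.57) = 0.26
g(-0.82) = -1.43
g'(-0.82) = 0.39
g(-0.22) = -1.21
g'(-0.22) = 0.33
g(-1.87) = -1.92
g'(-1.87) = 0.57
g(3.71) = -0.40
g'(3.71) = 0.13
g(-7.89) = 17.85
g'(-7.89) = 18.94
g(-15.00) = 2.88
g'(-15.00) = 0.23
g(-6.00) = -14.00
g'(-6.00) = 15.00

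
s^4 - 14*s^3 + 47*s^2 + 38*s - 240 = (s - 8)*(s - 5)*(s - 3)*(s + 2)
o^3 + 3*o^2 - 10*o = o*(o - 2)*(o + 5)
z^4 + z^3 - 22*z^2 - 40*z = z*(z - 5)*(z + 2)*(z + 4)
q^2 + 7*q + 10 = (q + 2)*(q + 5)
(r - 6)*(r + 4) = r^2 - 2*r - 24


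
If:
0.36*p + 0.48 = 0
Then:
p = -1.33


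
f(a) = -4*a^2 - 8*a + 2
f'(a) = -8*a - 8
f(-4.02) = -30.48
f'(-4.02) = 24.16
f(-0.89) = 5.95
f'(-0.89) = -0.88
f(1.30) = -15.16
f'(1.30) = -18.40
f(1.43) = -17.62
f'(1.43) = -19.44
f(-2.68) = -5.29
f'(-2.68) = 13.44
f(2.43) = -41.06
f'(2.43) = -27.44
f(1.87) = -26.95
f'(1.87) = -22.96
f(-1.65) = 4.31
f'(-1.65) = 5.20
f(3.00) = -58.00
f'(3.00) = -32.00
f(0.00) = 2.00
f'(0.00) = -8.00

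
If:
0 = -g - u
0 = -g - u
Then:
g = -u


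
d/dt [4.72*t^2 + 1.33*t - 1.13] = 9.44*t + 1.33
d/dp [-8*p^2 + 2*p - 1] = 2 - 16*p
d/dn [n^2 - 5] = 2*n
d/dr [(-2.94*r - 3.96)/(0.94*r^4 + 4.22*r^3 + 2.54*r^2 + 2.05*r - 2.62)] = (8.2908*r^4 + 39.7032*r^3 + 57.6012*r^2 + 20.1168*r + 15.8208)/(0.8836*r^8 + 7.9336*r^7 + 22.5836*r^6 + 25.2916*r^5 + 18.828*r^4 - 11.6988*r^3 - 9.1071*r^2 - 10.742*r + 6.8644)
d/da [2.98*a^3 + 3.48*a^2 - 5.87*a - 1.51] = 8.94*a^2 + 6.96*a - 5.87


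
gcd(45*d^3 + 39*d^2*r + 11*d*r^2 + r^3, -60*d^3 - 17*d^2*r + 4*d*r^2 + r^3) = 15*d^2 + 8*d*r + r^2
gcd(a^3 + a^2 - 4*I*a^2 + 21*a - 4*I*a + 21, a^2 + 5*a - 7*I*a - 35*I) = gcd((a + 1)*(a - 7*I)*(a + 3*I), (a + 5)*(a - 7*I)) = a - 7*I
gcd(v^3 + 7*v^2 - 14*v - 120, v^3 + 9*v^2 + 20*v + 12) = v + 6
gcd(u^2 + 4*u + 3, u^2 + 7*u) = 1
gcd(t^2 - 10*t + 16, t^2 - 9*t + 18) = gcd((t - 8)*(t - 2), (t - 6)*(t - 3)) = 1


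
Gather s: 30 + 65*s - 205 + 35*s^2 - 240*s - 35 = 35*s^2 - 175*s - 210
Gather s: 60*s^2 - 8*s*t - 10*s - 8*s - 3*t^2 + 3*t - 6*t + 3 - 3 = 60*s^2 + s*(-8*t - 18) - 3*t^2 - 3*t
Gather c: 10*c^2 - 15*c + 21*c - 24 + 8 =10*c^2 + 6*c - 16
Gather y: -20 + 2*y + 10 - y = y - 10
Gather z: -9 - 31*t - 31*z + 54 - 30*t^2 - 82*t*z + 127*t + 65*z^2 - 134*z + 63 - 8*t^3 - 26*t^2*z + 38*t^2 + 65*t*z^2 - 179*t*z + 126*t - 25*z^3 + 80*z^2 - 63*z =-8*t^3 + 8*t^2 + 222*t - 25*z^3 + z^2*(65*t + 145) + z*(-26*t^2 - 261*t - 228) + 108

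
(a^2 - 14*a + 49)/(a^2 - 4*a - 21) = (a - 7)/(a + 3)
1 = 1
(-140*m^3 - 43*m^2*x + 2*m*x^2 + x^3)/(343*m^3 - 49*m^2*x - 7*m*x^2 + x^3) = (20*m^2 + 9*m*x + x^2)/(-49*m^2 + x^2)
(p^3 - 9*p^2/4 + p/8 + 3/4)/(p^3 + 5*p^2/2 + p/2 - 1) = (8*p^3 - 18*p^2 + p + 6)/(4*(2*p^3 + 5*p^2 + p - 2))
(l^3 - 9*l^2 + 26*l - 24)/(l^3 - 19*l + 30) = (l - 4)/(l + 5)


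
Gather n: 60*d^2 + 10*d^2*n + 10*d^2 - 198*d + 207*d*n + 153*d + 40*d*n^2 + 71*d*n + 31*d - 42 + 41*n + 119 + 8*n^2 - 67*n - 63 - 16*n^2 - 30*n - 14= 70*d^2 - 14*d + n^2*(40*d - 8) + n*(10*d^2 + 278*d - 56)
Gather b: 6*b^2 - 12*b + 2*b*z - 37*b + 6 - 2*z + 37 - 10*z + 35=6*b^2 + b*(2*z - 49) - 12*z + 78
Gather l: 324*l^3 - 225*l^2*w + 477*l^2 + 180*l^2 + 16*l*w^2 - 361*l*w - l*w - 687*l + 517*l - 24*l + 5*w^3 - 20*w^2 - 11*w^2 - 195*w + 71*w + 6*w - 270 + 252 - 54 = 324*l^3 + l^2*(657 - 225*w) + l*(16*w^2 - 362*w - 194) + 5*w^3 - 31*w^2 - 118*w - 72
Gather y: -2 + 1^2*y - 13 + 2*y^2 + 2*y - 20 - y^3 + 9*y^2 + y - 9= -y^3 + 11*y^2 + 4*y - 44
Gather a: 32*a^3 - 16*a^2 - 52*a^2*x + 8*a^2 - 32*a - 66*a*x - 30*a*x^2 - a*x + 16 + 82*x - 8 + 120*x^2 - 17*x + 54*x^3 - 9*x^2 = 32*a^3 + a^2*(-52*x - 8) + a*(-30*x^2 - 67*x - 32) + 54*x^3 + 111*x^2 + 65*x + 8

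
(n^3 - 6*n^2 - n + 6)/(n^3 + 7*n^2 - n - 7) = (n - 6)/(n + 7)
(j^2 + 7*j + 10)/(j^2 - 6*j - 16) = (j + 5)/(j - 8)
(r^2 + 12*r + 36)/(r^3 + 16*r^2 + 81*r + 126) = (r + 6)/(r^2 + 10*r + 21)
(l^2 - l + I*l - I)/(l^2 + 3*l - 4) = (l + I)/(l + 4)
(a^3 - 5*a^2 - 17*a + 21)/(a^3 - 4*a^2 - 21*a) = (a - 1)/a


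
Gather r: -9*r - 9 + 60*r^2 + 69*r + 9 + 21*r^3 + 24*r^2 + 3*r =21*r^3 + 84*r^2 + 63*r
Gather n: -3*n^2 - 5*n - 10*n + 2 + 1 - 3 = -3*n^2 - 15*n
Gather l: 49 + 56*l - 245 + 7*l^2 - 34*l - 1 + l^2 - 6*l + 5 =8*l^2 + 16*l - 192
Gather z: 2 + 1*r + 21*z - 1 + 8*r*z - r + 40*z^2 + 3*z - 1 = 40*z^2 + z*(8*r + 24)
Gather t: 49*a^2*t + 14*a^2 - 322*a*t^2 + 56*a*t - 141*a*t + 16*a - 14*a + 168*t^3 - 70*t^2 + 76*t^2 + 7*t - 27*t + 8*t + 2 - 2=14*a^2 + 2*a + 168*t^3 + t^2*(6 - 322*a) + t*(49*a^2 - 85*a - 12)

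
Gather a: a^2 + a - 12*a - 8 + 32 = a^2 - 11*a + 24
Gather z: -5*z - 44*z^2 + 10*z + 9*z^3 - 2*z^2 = 9*z^3 - 46*z^2 + 5*z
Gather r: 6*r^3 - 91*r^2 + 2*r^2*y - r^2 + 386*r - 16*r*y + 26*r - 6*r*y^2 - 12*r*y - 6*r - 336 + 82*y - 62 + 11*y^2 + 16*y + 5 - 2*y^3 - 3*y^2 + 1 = 6*r^3 + r^2*(2*y - 92) + r*(-6*y^2 - 28*y + 406) - 2*y^3 + 8*y^2 + 98*y - 392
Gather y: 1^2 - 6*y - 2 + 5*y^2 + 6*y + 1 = 5*y^2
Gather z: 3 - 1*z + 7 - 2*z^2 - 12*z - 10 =-2*z^2 - 13*z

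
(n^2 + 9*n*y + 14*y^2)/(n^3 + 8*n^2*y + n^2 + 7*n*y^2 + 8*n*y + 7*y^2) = (n + 2*y)/(n^2 + n*y + n + y)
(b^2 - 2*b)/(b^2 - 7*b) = (b - 2)/(b - 7)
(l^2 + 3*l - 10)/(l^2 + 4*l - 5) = (l - 2)/(l - 1)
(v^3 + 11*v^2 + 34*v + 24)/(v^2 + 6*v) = v + 5 + 4/v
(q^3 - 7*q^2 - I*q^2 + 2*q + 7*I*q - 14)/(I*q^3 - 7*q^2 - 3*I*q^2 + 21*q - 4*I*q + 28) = (-I*q^3 + q^2*(-1 + 7*I) + q*(7 - 2*I) + 14*I)/(q^3 + q^2*(-3 + 7*I) - q*(4 + 21*I) - 28*I)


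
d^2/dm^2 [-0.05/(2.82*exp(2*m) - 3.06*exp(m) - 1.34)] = ((0.564*exp(m) - 0.153)*(-2.82*exp(2*m) + 3.06*exp(m) + 1.34) + 0.05*(5.64*exp(m) - 3.06)*(11.28*exp(m) - 6.12)*exp(m))*exp(m)/(-2.82*exp(2*m) + 3.06*exp(m) + 1.34)^3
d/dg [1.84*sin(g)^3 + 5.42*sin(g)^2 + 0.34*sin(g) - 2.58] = (5.52*sin(g)^2 + 10.84*sin(g) + 0.34)*cos(g)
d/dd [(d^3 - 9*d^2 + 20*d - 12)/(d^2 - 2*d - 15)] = (d^4 - 4*d^3 - 47*d^2 + 294*d - 324)/(d^4 - 4*d^3 - 26*d^2 + 60*d + 225)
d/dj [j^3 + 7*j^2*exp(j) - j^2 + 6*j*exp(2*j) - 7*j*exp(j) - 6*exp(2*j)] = 7*j^2*exp(j) + 3*j^2 + 12*j*exp(2*j) + 7*j*exp(j) - 2*j - 6*exp(2*j) - 7*exp(j)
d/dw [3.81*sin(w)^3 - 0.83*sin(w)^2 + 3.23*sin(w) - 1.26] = (11.43*sin(w)^2 - 1.66*sin(w) + 3.23)*cos(w)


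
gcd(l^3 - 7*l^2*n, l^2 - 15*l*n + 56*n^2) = l - 7*n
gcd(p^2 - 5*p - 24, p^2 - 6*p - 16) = p - 8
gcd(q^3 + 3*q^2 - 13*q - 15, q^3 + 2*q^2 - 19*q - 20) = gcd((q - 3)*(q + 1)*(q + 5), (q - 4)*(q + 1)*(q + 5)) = q^2 + 6*q + 5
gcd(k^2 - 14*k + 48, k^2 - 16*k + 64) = k - 8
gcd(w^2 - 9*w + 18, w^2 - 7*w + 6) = w - 6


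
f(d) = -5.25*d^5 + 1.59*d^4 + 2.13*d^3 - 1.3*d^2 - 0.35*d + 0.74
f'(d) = -26.25*d^4 + 6.36*d^3 + 6.39*d^2 - 2.6*d - 0.35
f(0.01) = 0.74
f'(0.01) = -0.38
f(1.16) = -6.24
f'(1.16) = -32.37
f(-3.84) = 4591.47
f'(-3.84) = -5963.87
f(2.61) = -533.24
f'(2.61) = -1068.65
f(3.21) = -1563.81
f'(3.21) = -2519.57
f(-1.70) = 74.94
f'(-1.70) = -227.95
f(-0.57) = 0.61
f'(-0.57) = -0.74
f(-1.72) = 79.61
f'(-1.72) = -239.08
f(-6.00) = 42380.60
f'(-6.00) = -35148.47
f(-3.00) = 1337.12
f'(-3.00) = -2233.01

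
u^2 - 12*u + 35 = (u - 7)*(u - 5)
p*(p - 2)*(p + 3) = p^3 + p^2 - 6*p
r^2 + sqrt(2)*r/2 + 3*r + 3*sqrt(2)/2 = (r + 3)*(r + sqrt(2)/2)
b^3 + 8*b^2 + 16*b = b*(b + 4)^2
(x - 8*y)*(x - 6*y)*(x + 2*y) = x^3 - 12*x^2*y + 20*x*y^2 + 96*y^3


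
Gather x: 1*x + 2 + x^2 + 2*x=x^2 + 3*x + 2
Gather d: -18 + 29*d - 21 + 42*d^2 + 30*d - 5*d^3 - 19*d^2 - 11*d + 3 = -5*d^3 + 23*d^2 + 48*d - 36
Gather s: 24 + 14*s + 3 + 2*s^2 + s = 2*s^2 + 15*s + 27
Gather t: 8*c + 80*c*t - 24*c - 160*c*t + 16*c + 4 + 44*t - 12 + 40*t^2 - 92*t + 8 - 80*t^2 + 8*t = -40*t^2 + t*(-80*c - 40)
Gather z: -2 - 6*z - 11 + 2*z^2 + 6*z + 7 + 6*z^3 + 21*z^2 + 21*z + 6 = 6*z^3 + 23*z^2 + 21*z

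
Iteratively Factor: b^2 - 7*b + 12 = (b - 4)*(b - 3)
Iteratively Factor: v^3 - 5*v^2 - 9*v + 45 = (v - 3)*(v^2 - 2*v - 15) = (v - 5)*(v - 3)*(v + 3)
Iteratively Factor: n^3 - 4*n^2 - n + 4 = (n - 1)*(n^2 - 3*n - 4) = (n - 4)*(n - 1)*(n + 1)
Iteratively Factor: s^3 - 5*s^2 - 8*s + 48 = (s - 4)*(s^2 - s - 12) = (s - 4)*(s + 3)*(s - 4)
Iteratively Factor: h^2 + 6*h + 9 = (h + 3)*(h + 3)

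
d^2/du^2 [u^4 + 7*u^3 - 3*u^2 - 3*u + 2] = 12*u^2 + 42*u - 6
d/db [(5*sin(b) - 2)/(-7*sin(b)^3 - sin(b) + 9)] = (70*sin(b)^3 - 42*sin(b)^2 + 43)*cos(b)/(7*sin(b)^3 + sin(b) - 9)^2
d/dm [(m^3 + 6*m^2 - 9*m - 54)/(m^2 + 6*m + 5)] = (m^4 + 12*m^3 + 60*m^2 + 168*m + 279)/(m^4 + 12*m^3 + 46*m^2 + 60*m + 25)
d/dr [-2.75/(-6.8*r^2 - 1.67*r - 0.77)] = (-37.4*r - 4.5925)/(6.8*r^2 + 1.67*r + 0.77)^2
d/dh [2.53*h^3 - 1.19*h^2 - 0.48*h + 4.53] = 7.59*h^2 - 2.38*h - 0.48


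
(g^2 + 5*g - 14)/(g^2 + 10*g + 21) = (g - 2)/(g + 3)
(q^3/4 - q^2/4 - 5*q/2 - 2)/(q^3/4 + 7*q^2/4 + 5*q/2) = (q^2 - 3*q - 4)/(q*(q + 5))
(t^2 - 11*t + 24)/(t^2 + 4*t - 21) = (t - 8)/(t + 7)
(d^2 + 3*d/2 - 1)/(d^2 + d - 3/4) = 2*(d + 2)/(2*d + 3)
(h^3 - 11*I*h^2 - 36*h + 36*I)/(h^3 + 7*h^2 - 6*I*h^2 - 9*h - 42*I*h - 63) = (h^2 - 8*I*h - 12)/(h^2 + h*(7 - 3*I) - 21*I)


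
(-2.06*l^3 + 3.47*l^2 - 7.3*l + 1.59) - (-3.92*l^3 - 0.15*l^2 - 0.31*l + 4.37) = 1.86*l^3 + 3.62*l^2 - 6.99*l - 2.78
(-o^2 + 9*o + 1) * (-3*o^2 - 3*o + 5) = 3*o^4 - 24*o^3 - 35*o^2 + 42*o + 5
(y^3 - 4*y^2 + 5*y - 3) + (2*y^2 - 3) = y^3 - 2*y^2 + 5*y - 6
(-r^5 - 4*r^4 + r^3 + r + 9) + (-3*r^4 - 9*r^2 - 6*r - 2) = -r^5 - 7*r^4 + r^3 - 9*r^2 - 5*r + 7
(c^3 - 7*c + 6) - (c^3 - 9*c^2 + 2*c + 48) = 9*c^2 - 9*c - 42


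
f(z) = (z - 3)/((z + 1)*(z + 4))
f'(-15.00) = -0.01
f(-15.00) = -0.12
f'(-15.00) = -0.01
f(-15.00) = -0.12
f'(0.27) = 0.70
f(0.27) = -0.50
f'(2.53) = 0.05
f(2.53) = -0.02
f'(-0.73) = 18.07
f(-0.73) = -4.22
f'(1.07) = 0.22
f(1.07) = -0.18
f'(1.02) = 0.23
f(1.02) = -0.20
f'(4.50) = 0.01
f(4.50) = 0.03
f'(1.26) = 0.18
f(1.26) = -0.15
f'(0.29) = 0.67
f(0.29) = -0.49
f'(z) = -(z - 3)/((z + 1)*(z + 4)^2) - (z - 3)/((z + 1)^2*(z + 4)) + 1/((z + 1)*(z + 4))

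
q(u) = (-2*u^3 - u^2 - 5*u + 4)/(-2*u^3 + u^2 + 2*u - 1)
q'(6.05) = -0.07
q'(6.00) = -0.07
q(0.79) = -7.16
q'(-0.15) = -0.78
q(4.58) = 1.42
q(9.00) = 1.16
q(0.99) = -198.48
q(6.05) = 1.28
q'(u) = (-6*u^2 - 2*u - 5)/(-2*u^3 + u^2 + 2*u - 1) + (6*u^2 - 2*u - 2)*(-2*u^3 - u^2 - 5*u + 4)/(-2*u^3 + u^2 + 2*u - 1)^2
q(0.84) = -10.45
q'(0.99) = -20002.36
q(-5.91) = 0.95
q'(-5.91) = 0.01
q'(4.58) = -0.14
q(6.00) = 1.28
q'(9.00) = -0.02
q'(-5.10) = 0.02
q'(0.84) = -83.40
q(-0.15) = -3.73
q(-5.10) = 0.96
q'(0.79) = -52.76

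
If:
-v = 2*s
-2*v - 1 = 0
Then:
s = 1/4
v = -1/2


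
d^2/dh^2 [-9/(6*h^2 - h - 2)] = 18*(-36*h^2 + 6*h + (12*h - 1)^2 + 12)/(-6*h^2 + h + 2)^3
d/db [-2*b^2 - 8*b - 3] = -4*b - 8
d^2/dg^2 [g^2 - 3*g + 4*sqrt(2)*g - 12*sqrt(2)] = 2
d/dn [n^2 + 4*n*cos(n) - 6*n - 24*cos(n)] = -4*n*sin(n) + 2*n + 24*sin(n) + 4*cos(n) - 6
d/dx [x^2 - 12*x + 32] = 2*x - 12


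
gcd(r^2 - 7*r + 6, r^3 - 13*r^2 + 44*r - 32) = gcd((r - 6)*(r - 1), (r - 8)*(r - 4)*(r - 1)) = r - 1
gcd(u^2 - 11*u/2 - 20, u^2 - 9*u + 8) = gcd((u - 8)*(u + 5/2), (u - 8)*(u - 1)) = u - 8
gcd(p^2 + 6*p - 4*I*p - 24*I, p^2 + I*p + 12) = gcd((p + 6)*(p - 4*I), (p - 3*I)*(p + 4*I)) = 1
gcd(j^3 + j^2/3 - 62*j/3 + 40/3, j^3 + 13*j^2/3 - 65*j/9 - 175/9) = j + 5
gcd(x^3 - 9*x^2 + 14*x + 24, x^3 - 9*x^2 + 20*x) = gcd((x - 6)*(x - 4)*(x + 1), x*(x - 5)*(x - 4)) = x - 4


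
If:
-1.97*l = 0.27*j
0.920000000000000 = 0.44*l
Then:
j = -15.26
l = 2.09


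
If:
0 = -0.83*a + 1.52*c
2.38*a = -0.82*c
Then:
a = 0.00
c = 0.00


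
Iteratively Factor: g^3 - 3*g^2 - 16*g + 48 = (g + 4)*(g^2 - 7*g + 12) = (g - 3)*(g + 4)*(g - 4)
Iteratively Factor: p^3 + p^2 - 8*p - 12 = (p + 2)*(p^2 - p - 6) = (p - 3)*(p + 2)*(p + 2)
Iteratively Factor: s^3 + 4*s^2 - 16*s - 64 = (s - 4)*(s^2 + 8*s + 16) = (s - 4)*(s + 4)*(s + 4)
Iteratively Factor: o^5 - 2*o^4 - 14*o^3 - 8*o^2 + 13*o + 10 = (o - 1)*(o^4 - o^3 - 15*o^2 - 23*o - 10) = (o - 1)*(o + 1)*(o^3 - 2*o^2 - 13*o - 10) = (o - 1)*(o + 1)^2*(o^2 - 3*o - 10) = (o - 1)*(o + 1)^2*(o + 2)*(o - 5)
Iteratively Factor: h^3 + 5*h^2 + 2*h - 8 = (h + 4)*(h^2 + h - 2) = (h - 1)*(h + 4)*(h + 2)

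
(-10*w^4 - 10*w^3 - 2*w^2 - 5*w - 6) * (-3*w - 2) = 30*w^5 + 50*w^4 + 26*w^3 + 19*w^2 + 28*w + 12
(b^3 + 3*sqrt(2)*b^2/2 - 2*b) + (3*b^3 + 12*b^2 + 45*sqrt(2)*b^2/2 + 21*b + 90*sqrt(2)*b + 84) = 4*b^3 + 12*b^2 + 24*sqrt(2)*b^2 + 19*b + 90*sqrt(2)*b + 84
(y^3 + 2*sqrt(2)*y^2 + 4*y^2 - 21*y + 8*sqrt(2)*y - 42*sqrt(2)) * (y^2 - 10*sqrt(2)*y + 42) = y^5 - 8*sqrt(2)*y^4 + 4*y^4 - 32*sqrt(2)*y^3 - 19*y^3 + 8*y^2 + 252*sqrt(2)*y^2 - 42*y + 336*sqrt(2)*y - 1764*sqrt(2)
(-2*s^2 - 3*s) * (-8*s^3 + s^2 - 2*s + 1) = 16*s^5 + 22*s^4 + s^3 + 4*s^2 - 3*s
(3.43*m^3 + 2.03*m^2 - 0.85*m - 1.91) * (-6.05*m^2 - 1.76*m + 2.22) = -20.7515*m^5 - 18.3183*m^4 + 9.1843*m^3 + 17.5581*m^2 + 1.4746*m - 4.2402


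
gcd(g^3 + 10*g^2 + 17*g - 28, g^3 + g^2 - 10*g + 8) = g^2 + 3*g - 4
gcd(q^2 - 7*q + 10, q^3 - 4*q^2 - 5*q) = q - 5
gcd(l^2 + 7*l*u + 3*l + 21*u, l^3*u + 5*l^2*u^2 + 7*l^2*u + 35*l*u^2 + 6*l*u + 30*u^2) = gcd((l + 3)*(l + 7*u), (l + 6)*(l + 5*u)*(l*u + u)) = 1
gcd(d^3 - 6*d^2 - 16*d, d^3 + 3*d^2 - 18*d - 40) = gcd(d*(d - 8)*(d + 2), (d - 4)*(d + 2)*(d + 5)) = d + 2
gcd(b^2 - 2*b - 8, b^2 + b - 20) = b - 4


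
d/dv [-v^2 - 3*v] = -2*v - 3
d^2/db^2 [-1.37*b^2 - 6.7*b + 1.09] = -2.74000000000000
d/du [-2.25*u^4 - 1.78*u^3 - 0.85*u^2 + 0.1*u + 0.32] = -9.0*u^3 - 5.34*u^2 - 1.7*u + 0.1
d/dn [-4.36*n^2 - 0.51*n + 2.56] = -8.72*n - 0.51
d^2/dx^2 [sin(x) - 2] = -sin(x)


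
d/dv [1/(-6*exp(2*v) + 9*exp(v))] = (4*exp(v) - 3)*exp(-v)/(3*(2*exp(v) - 3)^2)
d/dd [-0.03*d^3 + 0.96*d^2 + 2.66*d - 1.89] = -0.09*d^2 + 1.92*d + 2.66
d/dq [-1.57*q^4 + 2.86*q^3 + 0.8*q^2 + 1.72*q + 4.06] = -6.28*q^3 + 8.58*q^2 + 1.6*q + 1.72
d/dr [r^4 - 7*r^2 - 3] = 4*r^3 - 14*r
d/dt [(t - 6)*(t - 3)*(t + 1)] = 3*t^2 - 16*t + 9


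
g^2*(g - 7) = g^3 - 7*g^2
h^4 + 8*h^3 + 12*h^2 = h^2*(h + 2)*(h + 6)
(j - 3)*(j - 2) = j^2 - 5*j + 6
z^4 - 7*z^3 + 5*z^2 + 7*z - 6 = (z - 6)*(z - 1)^2*(z + 1)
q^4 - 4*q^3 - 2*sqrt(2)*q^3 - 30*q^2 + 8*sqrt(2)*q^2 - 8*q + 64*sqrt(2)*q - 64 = (q - 8)*(q + 4)*(q - sqrt(2))^2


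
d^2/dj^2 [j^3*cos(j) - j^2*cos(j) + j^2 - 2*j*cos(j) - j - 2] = -j^3*cos(j) - 6*j^2*sin(j) + j^2*cos(j) + 4*j*sin(j) + 8*j*cos(j) + 4*sin(j) - 2*cos(j) + 2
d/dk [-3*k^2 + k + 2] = 1 - 6*k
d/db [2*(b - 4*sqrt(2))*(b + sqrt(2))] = 4*b - 6*sqrt(2)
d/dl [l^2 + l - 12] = 2*l + 1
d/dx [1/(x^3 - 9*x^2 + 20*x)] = (-3*x^2 + 18*x - 20)/(x^2*(x^2 - 9*x + 20)^2)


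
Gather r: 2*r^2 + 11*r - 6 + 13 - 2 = 2*r^2 + 11*r + 5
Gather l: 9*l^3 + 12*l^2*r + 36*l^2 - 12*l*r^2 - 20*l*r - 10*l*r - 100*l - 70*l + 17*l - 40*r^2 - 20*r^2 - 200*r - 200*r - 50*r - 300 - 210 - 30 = 9*l^3 + l^2*(12*r + 36) + l*(-12*r^2 - 30*r - 153) - 60*r^2 - 450*r - 540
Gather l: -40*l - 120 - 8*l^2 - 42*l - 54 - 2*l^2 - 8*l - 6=-10*l^2 - 90*l - 180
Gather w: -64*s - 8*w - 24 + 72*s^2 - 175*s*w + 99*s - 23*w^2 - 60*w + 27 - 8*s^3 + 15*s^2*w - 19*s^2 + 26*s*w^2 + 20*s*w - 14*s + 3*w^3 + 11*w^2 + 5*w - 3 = -8*s^3 + 53*s^2 + 21*s + 3*w^3 + w^2*(26*s - 12) + w*(15*s^2 - 155*s - 63)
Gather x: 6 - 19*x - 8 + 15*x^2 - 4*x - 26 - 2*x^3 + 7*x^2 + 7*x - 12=-2*x^3 + 22*x^2 - 16*x - 40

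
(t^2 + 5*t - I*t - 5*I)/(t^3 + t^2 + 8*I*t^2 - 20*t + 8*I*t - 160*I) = (t - I)/(t^2 + t*(-4 + 8*I) - 32*I)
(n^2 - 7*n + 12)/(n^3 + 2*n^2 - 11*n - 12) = (n - 4)/(n^2 + 5*n + 4)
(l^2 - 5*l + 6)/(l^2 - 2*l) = (l - 3)/l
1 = 1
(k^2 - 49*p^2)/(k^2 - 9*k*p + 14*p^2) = (-k - 7*p)/(-k + 2*p)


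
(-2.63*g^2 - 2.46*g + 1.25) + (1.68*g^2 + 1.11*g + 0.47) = -0.95*g^2 - 1.35*g + 1.72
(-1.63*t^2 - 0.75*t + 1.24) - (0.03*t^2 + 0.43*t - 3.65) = -1.66*t^2 - 1.18*t + 4.89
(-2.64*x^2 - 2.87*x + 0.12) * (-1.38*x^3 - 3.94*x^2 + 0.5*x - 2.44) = 3.6432*x^5 + 14.3622*x^4 + 9.8222*x^3 + 4.5338*x^2 + 7.0628*x - 0.2928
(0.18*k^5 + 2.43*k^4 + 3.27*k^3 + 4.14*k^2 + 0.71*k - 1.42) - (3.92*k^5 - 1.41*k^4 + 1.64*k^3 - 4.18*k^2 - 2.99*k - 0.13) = -3.74*k^5 + 3.84*k^4 + 1.63*k^3 + 8.32*k^2 + 3.7*k - 1.29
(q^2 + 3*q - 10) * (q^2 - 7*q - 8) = q^4 - 4*q^3 - 39*q^2 + 46*q + 80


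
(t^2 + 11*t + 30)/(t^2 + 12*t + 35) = (t + 6)/(t + 7)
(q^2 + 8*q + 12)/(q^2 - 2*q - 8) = (q + 6)/(q - 4)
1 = 1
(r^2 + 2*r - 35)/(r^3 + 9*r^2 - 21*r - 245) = 1/(r + 7)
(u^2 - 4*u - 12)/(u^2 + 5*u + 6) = (u - 6)/(u + 3)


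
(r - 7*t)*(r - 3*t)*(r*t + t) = r^3*t - 10*r^2*t^2 + r^2*t + 21*r*t^3 - 10*r*t^2 + 21*t^3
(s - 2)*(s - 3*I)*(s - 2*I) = s^3 - 2*s^2 - 5*I*s^2 - 6*s + 10*I*s + 12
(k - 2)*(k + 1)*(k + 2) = k^3 + k^2 - 4*k - 4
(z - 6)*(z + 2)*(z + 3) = z^3 - z^2 - 24*z - 36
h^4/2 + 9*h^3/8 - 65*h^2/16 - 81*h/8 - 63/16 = (h/2 + 1/4)*(h - 3)*(h + 7/4)*(h + 3)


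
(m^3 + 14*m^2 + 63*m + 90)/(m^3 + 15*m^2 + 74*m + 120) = (m + 3)/(m + 4)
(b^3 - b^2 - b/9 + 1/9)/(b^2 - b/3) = b - 2/3 - 1/(3*b)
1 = 1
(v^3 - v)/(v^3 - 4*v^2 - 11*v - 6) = v*(v - 1)/(v^2 - 5*v - 6)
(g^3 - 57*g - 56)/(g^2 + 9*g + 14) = (g^2 - 7*g - 8)/(g + 2)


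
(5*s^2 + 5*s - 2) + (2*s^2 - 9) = 7*s^2 + 5*s - 11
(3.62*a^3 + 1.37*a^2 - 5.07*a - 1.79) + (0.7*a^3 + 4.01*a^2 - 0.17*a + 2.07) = 4.32*a^3 + 5.38*a^2 - 5.24*a + 0.28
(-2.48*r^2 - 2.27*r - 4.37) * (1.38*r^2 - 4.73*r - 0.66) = -3.4224*r^4 + 8.5978*r^3 + 6.3433*r^2 + 22.1683*r + 2.8842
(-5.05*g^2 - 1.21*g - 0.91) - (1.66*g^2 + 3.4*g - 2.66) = -6.71*g^2 - 4.61*g + 1.75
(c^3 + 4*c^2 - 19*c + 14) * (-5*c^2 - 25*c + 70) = -5*c^5 - 45*c^4 + 65*c^3 + 685*c^2 - 1680*c + 980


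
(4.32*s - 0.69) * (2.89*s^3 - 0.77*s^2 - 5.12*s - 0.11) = 12.4848*s^4 - 5.3205*s^3 - 21.5871*s^2 + 3.0576*s + 0.0759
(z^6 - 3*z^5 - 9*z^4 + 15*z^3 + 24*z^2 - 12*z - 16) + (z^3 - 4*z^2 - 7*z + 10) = z^6 - 3*z^5 - 9*z^4 + 16*z^3 + 20*z^2 - 19*z - 6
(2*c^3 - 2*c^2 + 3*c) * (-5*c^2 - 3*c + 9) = -10*c^5 + 4*c^4 + 9*c^3 - 27*c^2 + 27*c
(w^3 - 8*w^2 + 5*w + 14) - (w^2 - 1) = w^3 - 9*w^2 + 5*w + 15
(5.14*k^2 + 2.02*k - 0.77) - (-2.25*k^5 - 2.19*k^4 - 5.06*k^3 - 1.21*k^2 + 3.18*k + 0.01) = 2.25*k^5 + 2.19*k^4 + 5.06*k^3 + 6.35*k^2 - 1.16*k - 0.78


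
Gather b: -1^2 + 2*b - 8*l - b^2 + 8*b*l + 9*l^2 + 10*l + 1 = -b^2 + b*(8*l + 2) + 9*l^2 + 2*l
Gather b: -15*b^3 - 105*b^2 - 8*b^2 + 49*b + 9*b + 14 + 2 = -15*b^3 - 113*b^2 + 58*b + 16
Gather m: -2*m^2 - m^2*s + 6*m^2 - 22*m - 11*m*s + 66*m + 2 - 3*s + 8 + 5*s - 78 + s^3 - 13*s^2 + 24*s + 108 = m^2*(4 - s) + m*(44 - 11*s) + s^3 - 13*s^2 + 26*s + 40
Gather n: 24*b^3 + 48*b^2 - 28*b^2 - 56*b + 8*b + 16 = 24*b^3 + 20*b^2 - 48*b + 16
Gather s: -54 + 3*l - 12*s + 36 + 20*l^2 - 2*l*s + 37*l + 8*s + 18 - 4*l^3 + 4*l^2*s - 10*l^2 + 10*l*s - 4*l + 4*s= -4*l^3 + 10*l^2 + 36*l + s*(4*l^2 + 8*l)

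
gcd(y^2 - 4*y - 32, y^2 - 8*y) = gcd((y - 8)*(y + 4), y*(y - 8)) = y - 8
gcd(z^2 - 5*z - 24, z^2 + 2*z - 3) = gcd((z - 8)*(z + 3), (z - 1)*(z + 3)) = z + 3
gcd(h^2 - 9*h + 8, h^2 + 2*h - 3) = h - 1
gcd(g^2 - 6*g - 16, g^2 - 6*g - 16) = g^2 - 6*g - 16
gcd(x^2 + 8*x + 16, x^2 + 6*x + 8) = x + 4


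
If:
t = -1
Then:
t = -1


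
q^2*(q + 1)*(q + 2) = q^4 + 3*q^3 + 2*q^2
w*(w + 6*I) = w^2 + 6*I*w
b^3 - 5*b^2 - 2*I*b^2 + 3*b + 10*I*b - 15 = (b - 5)*(b - 3*I)*(b + I)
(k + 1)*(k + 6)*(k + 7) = k^3 + 14*k^2 + 55*k + 42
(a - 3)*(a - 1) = a^2 - 4*a + 3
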